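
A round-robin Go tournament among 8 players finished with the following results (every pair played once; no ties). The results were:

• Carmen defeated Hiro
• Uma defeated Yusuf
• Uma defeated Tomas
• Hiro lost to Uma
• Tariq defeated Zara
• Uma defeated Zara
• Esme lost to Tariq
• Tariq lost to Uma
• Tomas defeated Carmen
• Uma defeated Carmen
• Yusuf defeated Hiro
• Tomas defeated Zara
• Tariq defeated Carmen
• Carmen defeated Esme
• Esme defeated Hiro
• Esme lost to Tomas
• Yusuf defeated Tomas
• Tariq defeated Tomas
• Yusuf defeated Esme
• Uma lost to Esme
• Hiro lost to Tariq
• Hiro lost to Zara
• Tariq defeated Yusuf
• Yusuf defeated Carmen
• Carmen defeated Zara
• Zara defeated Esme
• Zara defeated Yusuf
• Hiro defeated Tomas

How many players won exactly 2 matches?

Win totals: Esme 2, Uma 6, Tomas 3, Zara 3, Carmen 3, Hiro 1, Yusuf 4, Tariq 6.
Exactly 2: Esme — 1 player.

1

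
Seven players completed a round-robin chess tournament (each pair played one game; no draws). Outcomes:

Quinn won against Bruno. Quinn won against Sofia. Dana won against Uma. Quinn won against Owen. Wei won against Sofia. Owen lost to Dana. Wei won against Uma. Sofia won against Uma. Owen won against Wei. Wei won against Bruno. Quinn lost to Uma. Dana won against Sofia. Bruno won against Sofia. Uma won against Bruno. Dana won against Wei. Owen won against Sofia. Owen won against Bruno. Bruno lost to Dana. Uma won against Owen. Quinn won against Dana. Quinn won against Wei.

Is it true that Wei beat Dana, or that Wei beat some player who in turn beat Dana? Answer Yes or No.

No

Wei did not beat Dana directly.
Wei beat Sofia, Uma, Bruno, but each of them lost to Dana. No two-step path.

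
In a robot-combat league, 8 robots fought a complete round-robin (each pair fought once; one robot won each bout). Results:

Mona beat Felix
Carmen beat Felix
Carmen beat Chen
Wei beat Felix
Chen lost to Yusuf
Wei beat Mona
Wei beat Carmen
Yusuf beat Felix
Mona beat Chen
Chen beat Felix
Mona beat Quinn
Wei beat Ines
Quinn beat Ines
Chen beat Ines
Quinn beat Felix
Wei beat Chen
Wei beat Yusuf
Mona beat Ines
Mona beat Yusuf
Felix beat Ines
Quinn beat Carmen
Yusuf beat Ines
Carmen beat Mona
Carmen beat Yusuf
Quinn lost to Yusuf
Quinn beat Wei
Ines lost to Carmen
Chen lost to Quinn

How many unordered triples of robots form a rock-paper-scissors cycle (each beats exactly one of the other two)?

4

Win totals: Chen 2, Quinn 5, Ines 0, Yusuf 4, Carmen 5, Mona 5, Felix 1, Wei 6.
A robot with w wins dominates both others in C(w,2) triples; summing gives 1 + 10 + 0 + 6 + 10 + 10 + 0 + 15 = 52 transitive triples.
Total triples C(8,3) = 56, so cyclic triples = 56 − 52 = 4.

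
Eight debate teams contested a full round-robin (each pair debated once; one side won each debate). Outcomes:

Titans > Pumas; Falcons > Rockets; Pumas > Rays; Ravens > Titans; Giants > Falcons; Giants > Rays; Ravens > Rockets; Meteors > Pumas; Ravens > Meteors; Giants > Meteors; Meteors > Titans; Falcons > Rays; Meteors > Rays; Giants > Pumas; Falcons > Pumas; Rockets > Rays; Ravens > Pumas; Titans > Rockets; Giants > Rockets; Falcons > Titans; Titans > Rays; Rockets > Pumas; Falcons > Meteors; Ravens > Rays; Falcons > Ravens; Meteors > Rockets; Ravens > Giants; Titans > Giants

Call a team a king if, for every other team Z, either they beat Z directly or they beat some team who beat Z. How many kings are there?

Meteors cannot reach Ravens, Falcons in two steps.
Pumas cannot reach Meteors, Rockets, Ravens, Falcons, Titans, Giants in two steps.
Rockets cannot reach Meteors, Ravens, Falcons, Titans, Giants in two steps.
Ravens reaches everyone (king).
Falcons reaches everyone (king).
Titans cannot reach Ravens in two steps.
Giants reaches everyone (king).
Rays cannot reach Meteors, Pumas, Rockets, Ravens, Falcons, Titans, Giants in two steps.
Kings: Ravens, Falcons, Giants — 3.

3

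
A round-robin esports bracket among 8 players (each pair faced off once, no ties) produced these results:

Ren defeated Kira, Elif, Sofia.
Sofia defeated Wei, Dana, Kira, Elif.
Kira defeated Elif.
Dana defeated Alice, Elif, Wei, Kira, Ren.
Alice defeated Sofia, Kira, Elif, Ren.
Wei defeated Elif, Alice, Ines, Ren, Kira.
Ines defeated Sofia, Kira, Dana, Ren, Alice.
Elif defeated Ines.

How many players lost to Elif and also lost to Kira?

Elif beat: Ines.
Kira beat: Elif.
No one was beaten by both.

0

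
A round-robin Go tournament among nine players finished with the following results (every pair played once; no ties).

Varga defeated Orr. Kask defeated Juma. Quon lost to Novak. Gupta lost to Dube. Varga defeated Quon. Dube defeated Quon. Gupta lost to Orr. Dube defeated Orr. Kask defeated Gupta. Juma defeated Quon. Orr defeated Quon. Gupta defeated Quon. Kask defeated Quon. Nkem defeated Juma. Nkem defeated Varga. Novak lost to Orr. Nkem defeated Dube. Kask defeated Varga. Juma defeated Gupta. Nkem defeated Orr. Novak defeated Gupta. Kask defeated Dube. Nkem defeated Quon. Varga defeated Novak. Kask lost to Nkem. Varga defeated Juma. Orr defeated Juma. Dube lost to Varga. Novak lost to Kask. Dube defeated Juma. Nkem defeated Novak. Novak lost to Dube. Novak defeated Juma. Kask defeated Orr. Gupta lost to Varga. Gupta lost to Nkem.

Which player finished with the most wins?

Nkem

Win totals: Quon 0, Orr 4, Dube 5, Varga 6, Novak 3, Gupta 1, Juma 2, Nkem 8, Kask 7.
Nkem leads with 8 wins (next highest: 7).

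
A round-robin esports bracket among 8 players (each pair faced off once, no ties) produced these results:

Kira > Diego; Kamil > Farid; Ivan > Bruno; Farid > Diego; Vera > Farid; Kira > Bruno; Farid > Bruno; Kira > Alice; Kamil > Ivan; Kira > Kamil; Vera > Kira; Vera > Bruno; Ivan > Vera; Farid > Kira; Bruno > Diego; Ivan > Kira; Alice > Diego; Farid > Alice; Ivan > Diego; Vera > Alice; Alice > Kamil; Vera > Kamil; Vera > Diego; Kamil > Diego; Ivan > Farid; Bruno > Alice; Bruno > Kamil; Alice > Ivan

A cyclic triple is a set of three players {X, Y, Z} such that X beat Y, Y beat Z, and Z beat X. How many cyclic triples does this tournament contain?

Win totals: Alice 3, Bruno 3, Kamil 3, Vera 6, Kira 4, Ivan 5, Diego 0, Farid 4.
A player with w wins dominates both others in C(w,2) triples; summing gives 3 + 3 + 3 + 15 + 6 + 10 + 0 + 6 = 46 transitive triples.
Total triples C(8,3) = 56, so cyclic triples = 56 − 46 = 10.

10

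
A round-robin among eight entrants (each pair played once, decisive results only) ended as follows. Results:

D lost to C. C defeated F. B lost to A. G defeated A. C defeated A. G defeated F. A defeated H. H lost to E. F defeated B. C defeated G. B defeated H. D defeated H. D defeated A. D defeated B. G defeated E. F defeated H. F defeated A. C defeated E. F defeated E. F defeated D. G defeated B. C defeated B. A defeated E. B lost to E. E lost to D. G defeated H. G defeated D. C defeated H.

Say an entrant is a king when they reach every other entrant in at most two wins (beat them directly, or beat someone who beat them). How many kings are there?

1

A cannot reach C, D, F, G in two steps.
B cannot reach A, C, D, E, F, G in two steps.
C reaches everyone (king).
D cannot reach C, F, G in two steps.
E cannot reach A, C, D, F, G in two steps.
F cannot reach C, G in two steps.
G cannot reach C in two steps.
H cannot reach A, B, C, D, E, F, G in two steps.
Kings: C — 1.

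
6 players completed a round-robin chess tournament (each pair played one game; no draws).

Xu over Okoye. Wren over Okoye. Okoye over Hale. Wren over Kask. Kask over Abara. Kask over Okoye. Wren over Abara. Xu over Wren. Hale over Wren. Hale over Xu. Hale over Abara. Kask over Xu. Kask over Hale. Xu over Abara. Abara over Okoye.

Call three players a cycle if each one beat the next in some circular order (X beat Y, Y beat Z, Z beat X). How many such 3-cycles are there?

5

Of the C(6,3) = 20 triples, the cyclic ones are: {Kask, Xu, Wren}; {Kask, Hale, Wren}; {Okoye, Xu, Hale}; {Okoye, Hale, Abara}; {Okoye, Hale, Wren}.
That is 5.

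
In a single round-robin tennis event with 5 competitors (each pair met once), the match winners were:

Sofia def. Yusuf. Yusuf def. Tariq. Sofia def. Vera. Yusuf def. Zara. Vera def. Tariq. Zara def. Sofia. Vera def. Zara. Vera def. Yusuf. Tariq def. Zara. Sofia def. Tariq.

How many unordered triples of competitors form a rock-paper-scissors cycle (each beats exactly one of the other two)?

Of the C(5,3) = 10 triples, the cyclic ones are: {Yusuf, Sofia, Zara}; {Sofia, Zara, Vera}; {Sofia, Zara, Tariq}.
That is 3.

3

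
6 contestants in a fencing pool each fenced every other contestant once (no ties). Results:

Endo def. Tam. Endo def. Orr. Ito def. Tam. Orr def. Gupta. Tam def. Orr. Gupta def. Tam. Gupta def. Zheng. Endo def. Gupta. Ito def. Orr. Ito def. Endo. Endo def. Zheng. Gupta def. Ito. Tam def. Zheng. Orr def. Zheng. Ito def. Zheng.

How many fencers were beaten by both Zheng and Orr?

Zheng beat: no one.
Orr beat: Zheng, Gupta.
No one was beaten by both.

0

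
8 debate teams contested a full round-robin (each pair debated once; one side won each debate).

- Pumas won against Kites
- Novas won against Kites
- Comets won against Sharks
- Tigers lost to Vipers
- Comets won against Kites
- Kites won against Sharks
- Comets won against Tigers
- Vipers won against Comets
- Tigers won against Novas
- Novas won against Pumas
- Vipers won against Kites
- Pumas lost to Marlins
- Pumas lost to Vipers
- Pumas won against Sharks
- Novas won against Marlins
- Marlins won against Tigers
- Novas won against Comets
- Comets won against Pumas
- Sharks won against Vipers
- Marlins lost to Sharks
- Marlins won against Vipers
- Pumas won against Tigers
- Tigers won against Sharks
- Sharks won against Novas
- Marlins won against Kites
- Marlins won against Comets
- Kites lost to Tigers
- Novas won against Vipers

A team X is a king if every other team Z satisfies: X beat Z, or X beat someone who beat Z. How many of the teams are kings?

5

Tigers reaches everyone (king).
Novas reaches everyone (king).
Sharks reaches everyone (king).
Comets reaches everyone (king).
Kites cannot reach Tigers, Comets, Pumas in two steps.
Vipers cannot reach Marlins in two steps.
Pumas cannot reach Comets in two steps.
Marlins reaches everyone (king).
Kings: Tigers, Novas, Sharks, Comets, Marlins — 5.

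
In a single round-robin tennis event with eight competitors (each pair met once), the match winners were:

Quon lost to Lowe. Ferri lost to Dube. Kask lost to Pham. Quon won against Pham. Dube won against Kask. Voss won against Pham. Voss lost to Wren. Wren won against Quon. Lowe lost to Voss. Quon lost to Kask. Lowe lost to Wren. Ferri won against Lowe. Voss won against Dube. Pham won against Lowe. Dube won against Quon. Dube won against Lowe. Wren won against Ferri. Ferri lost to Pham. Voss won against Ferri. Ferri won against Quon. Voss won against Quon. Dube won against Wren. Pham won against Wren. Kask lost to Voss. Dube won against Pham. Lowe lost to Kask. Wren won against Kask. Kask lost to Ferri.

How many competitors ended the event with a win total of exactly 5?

1

Win totals: Wren 5, Ferri 3, Voss 6, Quon 1, Pham 4, Lowe 1, Dube 6, Kask 2.
Exactly 5: Wren — 1 competitor.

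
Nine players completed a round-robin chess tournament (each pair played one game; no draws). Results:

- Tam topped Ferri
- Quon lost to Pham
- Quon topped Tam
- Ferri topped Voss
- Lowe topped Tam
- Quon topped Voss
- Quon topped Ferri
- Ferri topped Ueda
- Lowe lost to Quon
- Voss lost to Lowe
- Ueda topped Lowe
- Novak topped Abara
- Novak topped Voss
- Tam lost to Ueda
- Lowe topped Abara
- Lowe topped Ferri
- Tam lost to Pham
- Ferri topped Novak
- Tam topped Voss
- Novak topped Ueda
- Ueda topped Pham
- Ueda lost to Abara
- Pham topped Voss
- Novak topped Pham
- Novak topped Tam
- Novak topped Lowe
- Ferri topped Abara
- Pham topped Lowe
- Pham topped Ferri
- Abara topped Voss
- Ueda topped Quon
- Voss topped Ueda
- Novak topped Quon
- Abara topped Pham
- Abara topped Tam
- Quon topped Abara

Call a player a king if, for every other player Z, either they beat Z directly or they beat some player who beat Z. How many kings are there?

4

Pham reaches everyone (king).
Quon reaches everyone (king).
Voss cannot reach Ferri, Abara, Novak in two steps.
Tam cannot reach Pham, Quon, Lowe in two steps.
Ferri reaches everyone (king).
Abara cannot reach Novak in two steps.
Novak reaches everyone (king).
Ueda cannot reach Novak in two steps.
Lowe cannot reach Quon in two steps.
Kings: Pham, Quon, Ferri, Novak — 4.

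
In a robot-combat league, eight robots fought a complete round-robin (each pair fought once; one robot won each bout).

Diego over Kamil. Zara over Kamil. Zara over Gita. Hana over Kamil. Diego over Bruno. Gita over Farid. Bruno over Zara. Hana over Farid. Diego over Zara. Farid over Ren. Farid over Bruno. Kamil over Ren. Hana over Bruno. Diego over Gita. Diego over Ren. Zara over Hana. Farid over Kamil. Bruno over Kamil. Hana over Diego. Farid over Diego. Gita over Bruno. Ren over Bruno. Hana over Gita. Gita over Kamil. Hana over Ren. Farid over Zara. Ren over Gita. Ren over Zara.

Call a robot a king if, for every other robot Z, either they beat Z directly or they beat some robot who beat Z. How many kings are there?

4

Farid reaches everyone (king).
Bruno cannot reach Farid, Diego in two steps.
Hana reaches everyone (king).
Gita cannot reach Hana in two steps.
Ren cannot reach Diego in two steps.
Diego reaches everyone (king).
Zara reaches everyone (king).
Kamil cannot reach Farid, Hana, Diego in two steps.
Kings: Farid, Hana, Diego, Zara — 4.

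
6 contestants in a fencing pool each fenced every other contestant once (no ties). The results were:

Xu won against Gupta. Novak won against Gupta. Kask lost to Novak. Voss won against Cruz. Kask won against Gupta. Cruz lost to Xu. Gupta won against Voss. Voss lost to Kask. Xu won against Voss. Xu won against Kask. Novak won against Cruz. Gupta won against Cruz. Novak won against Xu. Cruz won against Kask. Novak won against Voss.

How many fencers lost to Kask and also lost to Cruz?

Kask beat: Gupta, Voss.
Cruz beat: Kask.
No one was beaten by both.

0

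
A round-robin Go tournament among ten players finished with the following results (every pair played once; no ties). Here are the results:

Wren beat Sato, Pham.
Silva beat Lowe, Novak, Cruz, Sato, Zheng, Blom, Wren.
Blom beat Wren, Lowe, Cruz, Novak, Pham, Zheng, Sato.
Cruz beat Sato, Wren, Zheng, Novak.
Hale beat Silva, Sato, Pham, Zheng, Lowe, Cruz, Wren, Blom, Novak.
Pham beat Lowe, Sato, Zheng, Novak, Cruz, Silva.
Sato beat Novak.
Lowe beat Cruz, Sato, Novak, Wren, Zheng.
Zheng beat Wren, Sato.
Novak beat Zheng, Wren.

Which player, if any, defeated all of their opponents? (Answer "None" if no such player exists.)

Hale

Hale has 9 wins out of 9 opponents — a perfect record.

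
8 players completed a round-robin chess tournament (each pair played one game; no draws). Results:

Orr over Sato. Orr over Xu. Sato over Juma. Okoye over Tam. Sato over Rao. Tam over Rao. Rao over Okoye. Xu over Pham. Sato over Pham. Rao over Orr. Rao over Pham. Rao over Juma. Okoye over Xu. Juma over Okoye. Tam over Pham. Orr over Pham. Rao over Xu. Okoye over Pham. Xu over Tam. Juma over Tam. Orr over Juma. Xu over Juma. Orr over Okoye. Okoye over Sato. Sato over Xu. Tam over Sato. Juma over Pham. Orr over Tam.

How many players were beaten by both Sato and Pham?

Sato beat: Pham, Rao, Xu, Juma.
Pham beat: no one.
No one was beaten by both.

0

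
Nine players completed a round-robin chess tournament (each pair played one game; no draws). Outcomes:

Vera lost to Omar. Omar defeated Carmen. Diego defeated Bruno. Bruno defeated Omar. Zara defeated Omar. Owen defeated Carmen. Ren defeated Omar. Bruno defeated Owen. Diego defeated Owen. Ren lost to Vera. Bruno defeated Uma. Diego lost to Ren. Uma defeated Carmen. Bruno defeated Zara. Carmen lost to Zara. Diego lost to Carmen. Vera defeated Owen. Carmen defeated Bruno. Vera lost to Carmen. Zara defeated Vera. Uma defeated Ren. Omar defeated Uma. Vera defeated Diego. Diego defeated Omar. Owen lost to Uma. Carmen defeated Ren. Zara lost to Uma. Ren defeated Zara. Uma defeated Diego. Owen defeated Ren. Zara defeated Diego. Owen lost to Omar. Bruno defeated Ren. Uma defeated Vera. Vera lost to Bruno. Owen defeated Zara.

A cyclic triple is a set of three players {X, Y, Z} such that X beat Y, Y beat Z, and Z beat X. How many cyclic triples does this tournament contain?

24

Win totals: Bruno 6, Uma 6, Ren 3, Owen 3, Carmen 4, Vera 3, Diego 3, Omar 4, Zara 4.
A player with w wins dominates both others in C(w,2) triples; summing gives 15 + 15 + 3 + 3 + 6 + 3 + 3 + 6 + 6 = 60 transitive triples.
Total triples C(9,3) = 84, so cyclic triples = 84 − 60 = 24.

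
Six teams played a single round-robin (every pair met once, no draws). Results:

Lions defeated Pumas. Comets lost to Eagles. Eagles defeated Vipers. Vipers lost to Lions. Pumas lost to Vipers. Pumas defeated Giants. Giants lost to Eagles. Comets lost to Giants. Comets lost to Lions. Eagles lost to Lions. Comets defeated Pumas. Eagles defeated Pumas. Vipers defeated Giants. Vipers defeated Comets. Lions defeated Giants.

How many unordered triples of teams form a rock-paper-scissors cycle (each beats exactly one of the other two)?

Of the C(6,3) = 20 triples, the cyclic ones are: {Pumas, Giants, Comets}.
That is 1.

1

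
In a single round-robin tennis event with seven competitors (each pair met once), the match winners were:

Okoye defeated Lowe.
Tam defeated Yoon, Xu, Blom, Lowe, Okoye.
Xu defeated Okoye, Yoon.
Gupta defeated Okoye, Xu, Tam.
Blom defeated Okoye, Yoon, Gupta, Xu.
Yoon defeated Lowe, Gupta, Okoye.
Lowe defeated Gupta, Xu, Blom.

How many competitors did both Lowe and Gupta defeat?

Lowe beat: Blom, Gupta, Xu.
Gupta beat: Tam, Xu, Okoye.
Both beat: Xu — 1.

1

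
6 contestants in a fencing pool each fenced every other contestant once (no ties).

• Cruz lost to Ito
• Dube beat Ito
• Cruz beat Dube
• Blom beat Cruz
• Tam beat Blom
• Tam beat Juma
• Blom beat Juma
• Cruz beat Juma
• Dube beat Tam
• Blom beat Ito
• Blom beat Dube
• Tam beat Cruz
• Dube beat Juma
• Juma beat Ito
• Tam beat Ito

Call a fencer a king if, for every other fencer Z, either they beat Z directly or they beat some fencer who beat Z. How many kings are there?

3

Cruz cannot reach Blom in two steps.
Juma cannot reach Blom, Tam, Dube in two steps.
Blom reaches everyone (king).
Tam reaches everyone (king).
Dube reaches everyone (king).
Ito cannot reach Blom, Tam in two steps.
Kings: Blom, Tam, Dube — 3.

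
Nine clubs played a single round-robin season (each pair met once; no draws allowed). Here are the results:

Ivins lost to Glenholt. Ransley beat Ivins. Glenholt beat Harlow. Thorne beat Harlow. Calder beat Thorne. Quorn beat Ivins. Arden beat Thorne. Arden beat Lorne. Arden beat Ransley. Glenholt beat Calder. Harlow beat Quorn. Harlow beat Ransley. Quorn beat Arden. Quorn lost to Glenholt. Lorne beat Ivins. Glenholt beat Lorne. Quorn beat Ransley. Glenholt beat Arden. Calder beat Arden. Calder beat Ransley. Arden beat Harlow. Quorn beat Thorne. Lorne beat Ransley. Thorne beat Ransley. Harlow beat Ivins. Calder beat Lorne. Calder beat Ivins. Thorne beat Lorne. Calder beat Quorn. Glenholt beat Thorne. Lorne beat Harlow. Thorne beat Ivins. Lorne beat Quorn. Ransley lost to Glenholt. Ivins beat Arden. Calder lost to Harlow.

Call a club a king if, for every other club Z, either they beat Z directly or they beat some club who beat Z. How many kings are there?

1

Calder cannot reach Glenholt in two steps.
Thorne cannot reach Glenholt in two steps.
Ivins cannot reach Calder, Quorn, Glenholt in two steps.
Ransley cannot reach Calder, Thorne, Quorn, Lorne, Glenholt, Harlow in two steps.
Quorn cannot reach Calder, Glenholt in two steps.
Lorne cannot reach Glenholt in two steps.
Glenholt reaches everyone (king).
Harlow cannot reach Glenholt in two steps.
Arden cannot reach Glenholt in two steps.
Kings: Glenholt — 1.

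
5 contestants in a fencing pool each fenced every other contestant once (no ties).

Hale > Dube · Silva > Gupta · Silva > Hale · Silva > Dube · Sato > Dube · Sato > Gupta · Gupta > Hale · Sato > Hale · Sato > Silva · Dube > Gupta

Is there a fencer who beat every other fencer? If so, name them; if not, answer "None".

Sato

Sato has 4 wins out of 4 opponents — a perfect record.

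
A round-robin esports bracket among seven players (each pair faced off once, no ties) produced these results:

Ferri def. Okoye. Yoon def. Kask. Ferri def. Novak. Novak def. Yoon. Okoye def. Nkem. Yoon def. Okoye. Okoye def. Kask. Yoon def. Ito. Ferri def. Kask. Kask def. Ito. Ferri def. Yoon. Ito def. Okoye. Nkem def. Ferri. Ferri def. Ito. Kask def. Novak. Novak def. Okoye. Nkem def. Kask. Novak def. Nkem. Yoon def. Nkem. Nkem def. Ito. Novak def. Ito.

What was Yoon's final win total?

4

Yoon's results: beat Okoye, Kask, Ito, Nkem; lost to Novak, Ferri.
That is 4 wins.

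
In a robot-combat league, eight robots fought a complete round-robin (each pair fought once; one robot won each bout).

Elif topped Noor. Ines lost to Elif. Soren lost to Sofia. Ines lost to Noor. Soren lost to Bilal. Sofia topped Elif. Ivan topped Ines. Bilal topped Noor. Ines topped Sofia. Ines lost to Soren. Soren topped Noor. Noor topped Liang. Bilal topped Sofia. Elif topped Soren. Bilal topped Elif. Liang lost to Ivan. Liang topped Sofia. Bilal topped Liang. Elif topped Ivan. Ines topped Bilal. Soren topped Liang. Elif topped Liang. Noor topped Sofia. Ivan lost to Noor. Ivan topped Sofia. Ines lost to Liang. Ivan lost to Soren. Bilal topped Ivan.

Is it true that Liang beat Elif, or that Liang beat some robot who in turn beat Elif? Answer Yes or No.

Yes

Liang did not beat Elif directly.
Liang beat Ines, Sofia. Of those, Sofia beat Elif.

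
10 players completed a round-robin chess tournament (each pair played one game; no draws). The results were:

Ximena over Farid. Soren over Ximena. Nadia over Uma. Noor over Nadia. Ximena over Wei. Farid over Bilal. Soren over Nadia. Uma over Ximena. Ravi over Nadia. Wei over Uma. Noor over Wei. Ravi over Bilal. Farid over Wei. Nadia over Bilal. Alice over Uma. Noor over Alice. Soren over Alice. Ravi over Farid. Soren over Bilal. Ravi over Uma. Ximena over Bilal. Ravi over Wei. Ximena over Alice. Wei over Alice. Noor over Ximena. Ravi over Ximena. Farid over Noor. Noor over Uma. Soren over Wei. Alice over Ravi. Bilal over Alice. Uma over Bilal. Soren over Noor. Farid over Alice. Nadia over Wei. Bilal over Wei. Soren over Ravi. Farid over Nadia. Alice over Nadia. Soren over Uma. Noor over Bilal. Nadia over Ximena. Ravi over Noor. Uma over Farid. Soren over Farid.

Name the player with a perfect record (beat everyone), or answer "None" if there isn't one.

Soren has 9 wins out of 9 opponents — a perfect record.

Soren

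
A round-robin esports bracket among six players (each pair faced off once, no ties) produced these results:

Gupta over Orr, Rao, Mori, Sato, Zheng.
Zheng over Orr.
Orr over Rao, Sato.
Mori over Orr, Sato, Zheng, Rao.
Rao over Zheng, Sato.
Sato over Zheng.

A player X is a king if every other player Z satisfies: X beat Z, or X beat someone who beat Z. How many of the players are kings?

1

Rao cannot reach Gupta, Mori in two steps.
Zheng cannot reach Gupta, Mori in two steps.
Gupta reaches everyone (king).
Sato cannot reach Rao, Gupta, Mori in two steps.
Mori cannot reach Gupta in two steps.
Orr cannot reach Gupta, Mori in two steps.
Kings: Gupta — 1.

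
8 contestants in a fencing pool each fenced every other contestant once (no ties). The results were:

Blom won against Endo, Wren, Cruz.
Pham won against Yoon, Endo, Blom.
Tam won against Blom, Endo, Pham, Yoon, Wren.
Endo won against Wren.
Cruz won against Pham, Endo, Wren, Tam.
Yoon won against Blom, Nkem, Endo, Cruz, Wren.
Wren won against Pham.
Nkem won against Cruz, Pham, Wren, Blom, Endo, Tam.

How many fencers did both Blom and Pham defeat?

1

Blom beat: Wren, Cruz, Endo.
Pham beat: Blom, Yoon, Endo.
Both beat: Endo — 1.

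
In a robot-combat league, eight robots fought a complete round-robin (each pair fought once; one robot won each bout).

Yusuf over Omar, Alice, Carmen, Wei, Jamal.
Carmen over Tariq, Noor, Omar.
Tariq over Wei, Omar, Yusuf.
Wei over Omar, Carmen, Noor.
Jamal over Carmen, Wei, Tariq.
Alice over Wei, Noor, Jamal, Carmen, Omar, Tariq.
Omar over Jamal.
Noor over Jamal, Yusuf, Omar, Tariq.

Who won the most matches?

Alice

Win totals: Tariq 3, Noor 4, Carmen 3, Yusuf 5, Alice 6, Wei 3, Jamal 3, Omar 1.
Alice leads with 6 wins (next highest: 5).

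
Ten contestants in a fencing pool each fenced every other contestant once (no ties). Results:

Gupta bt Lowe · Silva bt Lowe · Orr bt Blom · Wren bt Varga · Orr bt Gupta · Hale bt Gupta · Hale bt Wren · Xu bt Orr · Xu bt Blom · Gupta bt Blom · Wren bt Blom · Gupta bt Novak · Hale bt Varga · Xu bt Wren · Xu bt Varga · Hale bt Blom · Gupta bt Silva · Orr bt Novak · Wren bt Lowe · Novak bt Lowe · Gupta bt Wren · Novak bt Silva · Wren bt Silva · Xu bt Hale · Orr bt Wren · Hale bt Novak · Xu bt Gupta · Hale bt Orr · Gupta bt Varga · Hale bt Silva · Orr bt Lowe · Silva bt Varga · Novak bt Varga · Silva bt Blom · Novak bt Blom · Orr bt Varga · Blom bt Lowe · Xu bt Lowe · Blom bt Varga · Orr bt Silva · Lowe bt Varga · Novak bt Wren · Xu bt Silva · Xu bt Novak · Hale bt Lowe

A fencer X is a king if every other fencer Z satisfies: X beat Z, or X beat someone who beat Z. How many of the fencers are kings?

1

Orr cannot reach Hale, Xu in two steps.
Gupta cannot reach Orr, Hale, Xu in two steps.
Hale cannot reach Xu in two steps.
Lowe cannot reach Orr, Gupta, Hale, Silva, Xu, Wren, Novak, Blom in two steps.
Silva cannot reach Orr, Gupta, Hale, Xu, Wren, Novak in two steps.
Xu reaches everyone (king).
Varga cannot reach Orr, Gupta, Hale, Lowe, Silva, Xu, Wren, Novak, Blom in two steps.
Wren cannot reach Orr, Gupta, Hale, Xu, Novak in two steps.
Novak cannot reach Orr, Gupta, Hale, Xu in two steps.
Blom cannot reach Orr, Gupta, Hale, Silva, Xu, Wren, Novak in two steps.
Kings: Xu — 1.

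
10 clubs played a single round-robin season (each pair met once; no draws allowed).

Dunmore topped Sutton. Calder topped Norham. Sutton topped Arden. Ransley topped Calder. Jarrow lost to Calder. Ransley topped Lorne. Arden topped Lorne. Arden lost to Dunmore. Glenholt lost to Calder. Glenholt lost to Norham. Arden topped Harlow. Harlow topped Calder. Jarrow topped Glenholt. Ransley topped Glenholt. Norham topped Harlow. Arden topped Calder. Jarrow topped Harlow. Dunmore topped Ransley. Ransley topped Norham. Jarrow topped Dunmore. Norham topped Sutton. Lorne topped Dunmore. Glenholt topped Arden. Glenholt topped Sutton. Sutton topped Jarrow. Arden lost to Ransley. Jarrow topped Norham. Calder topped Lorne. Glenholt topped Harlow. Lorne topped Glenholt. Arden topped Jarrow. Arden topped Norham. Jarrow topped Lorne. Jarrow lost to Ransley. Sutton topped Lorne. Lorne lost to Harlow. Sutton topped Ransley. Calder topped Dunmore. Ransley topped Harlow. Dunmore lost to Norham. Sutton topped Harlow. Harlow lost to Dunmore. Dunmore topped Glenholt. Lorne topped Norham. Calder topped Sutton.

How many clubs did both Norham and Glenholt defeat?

2

Norham beat: Glenholt, Sutton, Harlow, Dunmore.
Glenholt beat: Sutton, Harlow, Arden.
Both beat: Sutton, Harlow — 2.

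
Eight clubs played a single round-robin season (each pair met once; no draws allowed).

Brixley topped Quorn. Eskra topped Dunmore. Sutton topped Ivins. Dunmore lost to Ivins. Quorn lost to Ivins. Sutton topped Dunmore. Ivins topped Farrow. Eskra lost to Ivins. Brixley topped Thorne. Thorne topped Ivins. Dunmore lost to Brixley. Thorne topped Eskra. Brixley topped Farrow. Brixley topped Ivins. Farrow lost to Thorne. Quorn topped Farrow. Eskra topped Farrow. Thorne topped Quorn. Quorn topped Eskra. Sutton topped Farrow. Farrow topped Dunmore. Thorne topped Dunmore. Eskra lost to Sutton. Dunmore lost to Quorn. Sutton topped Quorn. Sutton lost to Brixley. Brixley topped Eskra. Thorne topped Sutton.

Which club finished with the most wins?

Brixley

Win totals: Ivins 4, Eskra 2, Sutton 5, Thorne 6, Farrow 1, Quorn 3, Dunmore 0, Brixley 7.
Brixley leads with 7 wins (next highest: 6).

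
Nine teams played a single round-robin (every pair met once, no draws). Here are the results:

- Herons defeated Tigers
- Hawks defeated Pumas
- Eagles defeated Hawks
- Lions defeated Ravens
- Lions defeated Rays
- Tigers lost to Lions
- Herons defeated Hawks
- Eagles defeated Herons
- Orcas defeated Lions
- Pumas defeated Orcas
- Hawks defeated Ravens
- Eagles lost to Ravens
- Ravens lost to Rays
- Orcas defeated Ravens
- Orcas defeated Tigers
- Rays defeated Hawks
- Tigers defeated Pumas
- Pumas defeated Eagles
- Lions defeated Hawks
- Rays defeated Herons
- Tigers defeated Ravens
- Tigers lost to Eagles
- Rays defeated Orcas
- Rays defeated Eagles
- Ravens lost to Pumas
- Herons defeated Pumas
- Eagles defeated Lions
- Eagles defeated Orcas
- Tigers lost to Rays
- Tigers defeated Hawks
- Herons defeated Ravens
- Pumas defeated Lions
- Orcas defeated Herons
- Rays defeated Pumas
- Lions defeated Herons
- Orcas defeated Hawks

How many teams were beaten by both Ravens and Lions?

0

Ravens beat: Eagles.
Lions beat: Tigers, Herons, Hawks, Ravens, Rays.
No one was beaten by both.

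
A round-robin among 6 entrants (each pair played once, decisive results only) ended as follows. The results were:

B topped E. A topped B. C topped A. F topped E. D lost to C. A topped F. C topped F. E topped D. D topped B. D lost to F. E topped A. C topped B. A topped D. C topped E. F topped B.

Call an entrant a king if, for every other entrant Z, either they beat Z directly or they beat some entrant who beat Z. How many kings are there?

A cannot reach C in two steps.
B cannot reach C, F in two steps.
C reaches everyone (king).
D cannot reach A, C, F in two steps.
E cannot reach C in two steps.
F cannot reach C in two steps.
Kings: C — 1.

1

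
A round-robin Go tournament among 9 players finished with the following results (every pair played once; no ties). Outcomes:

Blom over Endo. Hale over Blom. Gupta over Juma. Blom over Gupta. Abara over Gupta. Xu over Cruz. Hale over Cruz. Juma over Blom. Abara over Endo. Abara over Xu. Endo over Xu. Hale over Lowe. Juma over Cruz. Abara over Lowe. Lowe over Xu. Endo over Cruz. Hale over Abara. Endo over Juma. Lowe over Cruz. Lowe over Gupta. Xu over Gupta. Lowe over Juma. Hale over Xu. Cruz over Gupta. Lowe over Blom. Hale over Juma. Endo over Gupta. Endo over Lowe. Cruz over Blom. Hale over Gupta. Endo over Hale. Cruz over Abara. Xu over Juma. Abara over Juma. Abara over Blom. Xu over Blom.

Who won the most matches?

Win totals: Juma 2, Xu 4, Abara 6, Gupta 1, Blom 2, Lowe 5, Endo 6, Cruz 3, Hale 7.
Hale leads with 7 wins (next highest: 6).

Hale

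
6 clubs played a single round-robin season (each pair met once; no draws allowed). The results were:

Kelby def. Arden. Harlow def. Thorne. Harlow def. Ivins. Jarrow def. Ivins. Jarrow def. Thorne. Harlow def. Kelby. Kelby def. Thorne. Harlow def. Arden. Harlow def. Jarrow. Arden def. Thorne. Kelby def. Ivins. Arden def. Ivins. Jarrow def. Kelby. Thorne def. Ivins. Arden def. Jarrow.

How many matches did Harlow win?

Harlow's results: beat Ivins, Jarrow, Kelby, Arden, Thorne; lost to no one.
That is 5 wins.

5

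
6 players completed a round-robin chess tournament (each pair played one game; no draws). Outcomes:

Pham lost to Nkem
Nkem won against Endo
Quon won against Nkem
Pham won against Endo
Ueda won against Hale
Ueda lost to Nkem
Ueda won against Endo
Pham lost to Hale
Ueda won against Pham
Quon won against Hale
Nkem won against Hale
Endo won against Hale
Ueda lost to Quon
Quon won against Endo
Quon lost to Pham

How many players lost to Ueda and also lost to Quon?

Ueda beat: Pham, Endo, Hale.
Quon beat: Ueda, Nkem, Endo, Hale.
Both beat: Endo, Hale — 2.

2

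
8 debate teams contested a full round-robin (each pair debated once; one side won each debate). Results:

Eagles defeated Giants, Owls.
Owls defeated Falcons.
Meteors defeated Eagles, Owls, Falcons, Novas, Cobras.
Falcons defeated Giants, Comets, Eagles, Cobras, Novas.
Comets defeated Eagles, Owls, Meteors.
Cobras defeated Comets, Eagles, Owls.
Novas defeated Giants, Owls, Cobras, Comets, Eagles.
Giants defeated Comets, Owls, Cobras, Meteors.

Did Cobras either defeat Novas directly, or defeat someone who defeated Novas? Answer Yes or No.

Cobras did not beat Novas directly.
Cobras beat Eagles, Comets, Owls, but each of them lost to Novas. No two-step path.

No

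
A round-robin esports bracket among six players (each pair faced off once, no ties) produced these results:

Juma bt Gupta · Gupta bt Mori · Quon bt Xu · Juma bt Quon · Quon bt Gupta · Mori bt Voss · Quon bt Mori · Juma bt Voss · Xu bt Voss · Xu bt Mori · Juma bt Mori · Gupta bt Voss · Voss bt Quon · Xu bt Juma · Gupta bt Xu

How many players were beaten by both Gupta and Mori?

1

Gupta beat: Mori, Voss, Xu.
Mori beat: Voss.
Both beat: Voss — 1.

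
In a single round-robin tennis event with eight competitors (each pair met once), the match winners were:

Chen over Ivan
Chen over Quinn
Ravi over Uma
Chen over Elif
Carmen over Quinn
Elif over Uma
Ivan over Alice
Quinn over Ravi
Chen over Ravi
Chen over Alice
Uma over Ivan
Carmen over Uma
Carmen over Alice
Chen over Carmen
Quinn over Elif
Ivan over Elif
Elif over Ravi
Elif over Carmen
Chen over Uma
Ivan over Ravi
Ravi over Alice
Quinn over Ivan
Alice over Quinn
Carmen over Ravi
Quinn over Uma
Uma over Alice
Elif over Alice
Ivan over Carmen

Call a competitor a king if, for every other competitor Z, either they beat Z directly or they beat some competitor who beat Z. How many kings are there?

Ivan cannot reach Chen in two steps.
Chen reaches everyone (king).
Alice cannot reach Chen, Carmen in two steps.
Quinn cannot reach Chen in two steps.
Carmen cannot reach Chen in two steps.
Uma cannot reach Chen in two steps.
Elif cannot reach Chen in two steps.
Ravi cannot reach Chen, Carmen, Elif in two steps.
Kings: Chen — 1.

1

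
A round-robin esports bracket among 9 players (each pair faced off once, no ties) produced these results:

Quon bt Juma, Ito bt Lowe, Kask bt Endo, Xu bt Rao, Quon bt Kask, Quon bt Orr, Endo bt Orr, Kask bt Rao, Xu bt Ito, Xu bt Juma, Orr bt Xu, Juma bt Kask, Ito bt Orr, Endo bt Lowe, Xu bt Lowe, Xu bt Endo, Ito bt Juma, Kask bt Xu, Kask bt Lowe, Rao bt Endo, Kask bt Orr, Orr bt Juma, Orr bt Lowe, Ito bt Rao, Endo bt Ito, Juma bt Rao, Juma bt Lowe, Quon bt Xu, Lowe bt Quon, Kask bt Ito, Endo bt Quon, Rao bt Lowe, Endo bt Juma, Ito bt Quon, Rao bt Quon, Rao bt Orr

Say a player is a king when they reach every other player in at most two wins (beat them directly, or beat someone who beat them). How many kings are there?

8

Juma reaches everyone (king).
Endo reaches everyone (king).
Quon reaches everyone (king).
Rao reaches everyone (king).
Xu reaches everyone (king).
Lowe cannot reach Endo, Rao, Ito in two steps.
Orr reaches everyone (king).
Kask reaches everyone (king).
Ito reaches everyone (king).
Kings: Juma, Endo, Quon, Rao, Xu, Orr, Kask, Ito — 8.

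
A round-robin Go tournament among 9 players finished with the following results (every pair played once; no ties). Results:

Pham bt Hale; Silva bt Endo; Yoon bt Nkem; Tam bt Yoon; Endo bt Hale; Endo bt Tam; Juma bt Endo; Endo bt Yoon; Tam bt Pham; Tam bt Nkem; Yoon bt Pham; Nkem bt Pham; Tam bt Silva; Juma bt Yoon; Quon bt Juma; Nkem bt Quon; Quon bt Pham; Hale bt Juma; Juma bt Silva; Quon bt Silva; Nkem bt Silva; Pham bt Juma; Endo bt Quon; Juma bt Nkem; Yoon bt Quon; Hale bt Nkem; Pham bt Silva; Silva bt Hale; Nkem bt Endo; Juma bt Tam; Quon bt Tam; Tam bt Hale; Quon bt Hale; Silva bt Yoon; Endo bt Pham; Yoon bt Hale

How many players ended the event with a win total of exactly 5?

4

Win totals: Hale 2, Nkem 4, Yoon 4, Quon 5, Tam 5, Pham 3, Endo 5, Silva 3, Juma 5.
Exactly 5: Quon, Tam, Endo, Juma — 4 players.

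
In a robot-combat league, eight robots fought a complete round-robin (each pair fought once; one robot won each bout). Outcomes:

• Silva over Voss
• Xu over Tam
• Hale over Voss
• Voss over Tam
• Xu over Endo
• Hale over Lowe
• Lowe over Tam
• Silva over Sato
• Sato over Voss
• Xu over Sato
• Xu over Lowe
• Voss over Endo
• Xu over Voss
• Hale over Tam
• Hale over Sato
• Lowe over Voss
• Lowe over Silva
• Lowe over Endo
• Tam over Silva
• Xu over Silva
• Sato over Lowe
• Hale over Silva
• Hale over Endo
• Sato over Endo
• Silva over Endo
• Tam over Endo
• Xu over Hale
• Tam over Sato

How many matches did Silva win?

Silva's results: beat Sato, Voss, Endo; lost to Lowe, Xu, Hale, Tam.
That is 3 wins.

3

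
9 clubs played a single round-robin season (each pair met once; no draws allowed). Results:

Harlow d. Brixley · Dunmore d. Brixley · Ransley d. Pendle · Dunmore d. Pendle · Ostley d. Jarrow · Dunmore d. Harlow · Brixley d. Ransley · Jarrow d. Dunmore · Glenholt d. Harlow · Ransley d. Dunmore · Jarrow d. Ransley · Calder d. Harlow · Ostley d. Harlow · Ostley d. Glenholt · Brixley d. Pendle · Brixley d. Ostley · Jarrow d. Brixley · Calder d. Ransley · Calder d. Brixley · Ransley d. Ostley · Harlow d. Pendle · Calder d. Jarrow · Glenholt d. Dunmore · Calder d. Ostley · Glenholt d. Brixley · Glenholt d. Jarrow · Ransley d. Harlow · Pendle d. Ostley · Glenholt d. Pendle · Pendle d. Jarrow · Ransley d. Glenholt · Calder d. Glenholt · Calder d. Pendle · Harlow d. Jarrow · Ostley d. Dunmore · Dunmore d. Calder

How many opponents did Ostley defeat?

4

Ostley's results: beat Glenholt, Dunmore, Jarrow, Harlow; lost to Calder, Brixley, Pendle, Ransley.
That is 4 wins.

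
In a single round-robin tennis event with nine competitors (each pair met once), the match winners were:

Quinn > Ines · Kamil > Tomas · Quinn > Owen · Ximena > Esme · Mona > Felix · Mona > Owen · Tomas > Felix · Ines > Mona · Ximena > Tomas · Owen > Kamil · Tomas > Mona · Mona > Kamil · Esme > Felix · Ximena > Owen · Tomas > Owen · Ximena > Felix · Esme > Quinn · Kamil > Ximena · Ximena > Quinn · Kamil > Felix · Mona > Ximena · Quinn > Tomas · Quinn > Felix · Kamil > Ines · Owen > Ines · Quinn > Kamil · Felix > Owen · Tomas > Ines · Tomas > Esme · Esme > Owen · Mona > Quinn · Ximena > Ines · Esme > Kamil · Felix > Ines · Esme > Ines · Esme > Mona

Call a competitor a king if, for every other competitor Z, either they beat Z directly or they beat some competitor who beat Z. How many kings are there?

6

Tomas reaches everyone (king).
Quinn reaches everyone (king).
Mona reaches everyone (king).
Felix cannot reach Tomas, Quinn, Ximena, Esme in two steps.
Owen cannot reach Quinn, Esme in two steps.
Ximena reaches everyone (king).
Ines cannot reach Tomas, Esme in two steps.
Esme reaches everyone (king).
Kamil reaches everyone (king).
Kings: Tomas, Quinn, Mona, Ximena, Esme, Kamil — 6.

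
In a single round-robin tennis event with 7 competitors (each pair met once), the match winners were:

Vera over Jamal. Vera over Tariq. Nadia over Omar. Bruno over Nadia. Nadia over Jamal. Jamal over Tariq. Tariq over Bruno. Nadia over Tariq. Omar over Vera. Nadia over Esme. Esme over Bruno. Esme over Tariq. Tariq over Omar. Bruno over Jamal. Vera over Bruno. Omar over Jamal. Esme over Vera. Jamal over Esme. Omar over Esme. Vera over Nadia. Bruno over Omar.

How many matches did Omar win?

3

Omar's results: beat Esme, Vera, Jamal; lost to Bruno, Nadia, Tariq.
That is 3 wins.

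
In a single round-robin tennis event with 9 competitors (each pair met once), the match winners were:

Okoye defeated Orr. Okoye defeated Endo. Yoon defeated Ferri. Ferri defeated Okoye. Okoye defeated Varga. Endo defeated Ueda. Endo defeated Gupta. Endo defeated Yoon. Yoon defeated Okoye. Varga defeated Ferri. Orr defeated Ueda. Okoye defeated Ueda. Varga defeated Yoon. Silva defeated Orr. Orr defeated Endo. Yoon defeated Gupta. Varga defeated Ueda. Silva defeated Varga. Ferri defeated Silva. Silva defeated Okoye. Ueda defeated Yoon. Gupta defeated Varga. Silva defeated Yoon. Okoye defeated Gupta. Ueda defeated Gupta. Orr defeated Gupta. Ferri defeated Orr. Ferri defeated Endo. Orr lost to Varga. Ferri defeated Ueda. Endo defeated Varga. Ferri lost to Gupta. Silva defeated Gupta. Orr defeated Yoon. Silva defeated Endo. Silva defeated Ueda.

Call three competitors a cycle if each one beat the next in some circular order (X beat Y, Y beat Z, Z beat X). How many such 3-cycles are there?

20

Win totals: Orr 4, Okoye 5, Yoon 3, Varga 4, Ueda 2, Ferri 5, Silva 7, Endo 4, Gupta 2.
A competitor with w wins dominates both others in C(w,2) triples; summing gives 6 + 10 + 3 + 6 + 1 + 10 + 21 + 6 + 1 = 64 transitive triples.
Total triples C(9,3) = 84, so cyclic triples = 84 − 64 = 20.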